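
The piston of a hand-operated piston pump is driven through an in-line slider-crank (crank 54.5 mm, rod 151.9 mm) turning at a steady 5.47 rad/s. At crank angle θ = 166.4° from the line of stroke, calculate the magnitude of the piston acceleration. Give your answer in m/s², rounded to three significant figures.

1.06

ω = 5.47 rad/s
x(θ) = r cosθ + √(L² − r² sin²θ); with ω constant, a = ω²·d²x/dθ².
d²x/dθ² = −r cosθ − r²(cos2θ)/√u − r⁴ sin²2θ/(4u^{3/2}),  u = L² − r² sin²θ = 0.0229094 m².
Substituting r = 0.0545 m, L = 0.1519 m, θ = 166.4°: d²x/dθ² = +0.035385 m.
a = ω²·d²x/dθ² = (5.47)²·(+0.035385) = +1.0588 m/s²;  |a| = 1.0588 m/s².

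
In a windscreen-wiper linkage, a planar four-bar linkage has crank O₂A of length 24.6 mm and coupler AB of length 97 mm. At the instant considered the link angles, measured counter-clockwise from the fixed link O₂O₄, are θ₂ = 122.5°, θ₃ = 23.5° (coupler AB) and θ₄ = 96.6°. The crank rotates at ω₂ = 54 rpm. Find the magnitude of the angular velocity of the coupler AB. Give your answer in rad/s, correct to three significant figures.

ω₂ = 5.655 rad/s (from 54 rpm).
Differentiating the loop-closure r₂e^{iθ₂}+r₃e^{iθ₃}=r₁+r₄e^{iθ₄} gives r₂ω₂e^{iθ₂}+r₃ω₃e^{iθ₃}=r₄ω₄e^{iθ₄}.
Eliminating the other unknown: ω₃ = r₂ω₂ sin(θ₄−θ₂) / [r₃ sin(θ₃−θ₄)].
Numerator sine = -0.43680; denominator sine = -0.95681.
Result = 0.0246·5.655·(-0.43680) / (0.097·(-0.95681)) = +0.6547 rad/s; magnitude 0.6547 rad/s.

0.655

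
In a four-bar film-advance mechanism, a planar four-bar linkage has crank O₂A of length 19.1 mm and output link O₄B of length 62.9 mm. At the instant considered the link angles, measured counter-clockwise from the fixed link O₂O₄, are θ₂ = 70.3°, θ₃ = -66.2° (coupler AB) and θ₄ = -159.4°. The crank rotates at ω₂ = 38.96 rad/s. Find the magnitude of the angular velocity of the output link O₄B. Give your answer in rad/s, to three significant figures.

ω₂ = 38.96 rad/s
Differentiating the loop-closure r₂e^{iθ₂}+r₃e^{iθ₃}=r₁+r₄e^{iθ₄} gives r₂ω₂e^{iθ₂}+r₃ω₃e^{iθ₃}=r₄ω₄e^{iθ₄}.
Eliminating the other unknown: ω₄ = r₂ω₂ sin(θ₂−θ₃) / [r₄ sin(θ₄−θ₃)].
Numerator sine = +0.68835; denominator sine = -0.99844.
Result = 0.0191·38.96·(+0.68835) / (0.0629·(-0.99844)) = -8.1563 rad/s; magnitude 8.1563 rad/s.

8.16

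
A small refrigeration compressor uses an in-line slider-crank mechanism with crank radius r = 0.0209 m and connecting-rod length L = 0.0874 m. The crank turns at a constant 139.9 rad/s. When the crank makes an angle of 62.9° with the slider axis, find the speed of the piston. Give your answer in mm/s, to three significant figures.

2890

ω = 139.9 rad/s
For an in-line slider-crank, x = r cosθ + √(L² − r² sin²θ), so v = −rω sinθ·[1 + r cosθ/√(L² − r² sin²θ)].
With r = 0.0209 m, L = 0.0874 m, θ = 62.9°: √(L² − r² sin²θ) = 0.085397 m.
v = −0.0209·139.9·0.89021·[1 + 0.0209·0.45554/0.085397] = -2.8931 m/s.
|v| = 2.8931 m/s = 2893.1 mm/s.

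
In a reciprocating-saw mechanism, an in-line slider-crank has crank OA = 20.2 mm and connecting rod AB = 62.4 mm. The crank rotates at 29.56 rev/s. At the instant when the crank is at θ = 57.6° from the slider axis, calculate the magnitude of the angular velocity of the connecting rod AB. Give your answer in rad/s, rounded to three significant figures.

33.5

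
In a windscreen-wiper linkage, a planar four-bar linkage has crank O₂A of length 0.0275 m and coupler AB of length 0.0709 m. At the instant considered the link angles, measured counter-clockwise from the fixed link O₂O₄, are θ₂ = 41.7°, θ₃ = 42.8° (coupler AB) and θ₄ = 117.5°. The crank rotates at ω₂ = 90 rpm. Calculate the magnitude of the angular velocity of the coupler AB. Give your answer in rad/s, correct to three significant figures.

3.67

ω₂ = 9.425 rad/s (from 90 rpm).
Differentiating the loop-closure r₂e^{iθ₂}+r₃e^{iθ₃}=r₁+r₄e^{iθ₄} gives r₂ω₂e^{iθ₂}+r₃ω₃e^{iθ₃}=r₄ω₄e^{iθ₄}.
Eliminating the other unknown: ω₃ = r₂ω₂ sin(θ₄−θ₂) / [r₃ sin(θ₃−θ₄)].
Numerator sine = +0.96945; denominator sine = -0.96456.
Result = 0.0275·9.425·(+0.96945) / (0.0709·(-0.96456)) = -3.6741 rad/s; magnitude 3.6741 rad/s.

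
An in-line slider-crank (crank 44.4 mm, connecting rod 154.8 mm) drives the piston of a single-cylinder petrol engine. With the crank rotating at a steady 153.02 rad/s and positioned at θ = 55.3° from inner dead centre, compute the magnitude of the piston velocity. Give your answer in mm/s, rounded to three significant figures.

6520

ω = 153 rad/s
For an in-line slider-crank, x = r cosθ + √(L² − r² sin²θ), so v = −rω sinθ·[1 + r cosθ/√(L² − r² sin²θ)].
With r = 0.0444 m, L = 0.1548 m, θ = 55.3°: √(L² − r² sin²θ) = 0.15043 m.
v = −0.0444·153·0.82214·[1 + 0.0444·0.56928/0.15043] = -6.5242 m/s.
|v| = 6.5242 m/s = 6524.2 mm/s.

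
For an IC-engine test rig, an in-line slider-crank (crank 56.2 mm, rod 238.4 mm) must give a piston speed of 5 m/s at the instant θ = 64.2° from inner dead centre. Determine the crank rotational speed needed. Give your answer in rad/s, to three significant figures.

89.4

For an in-line slider-crank, |v_piston| = rω|sinθ|·[1 + r cosθ/√(L² − r² sin²θ)].
With r = 0.0562 m, L = 0.2384 m, θ = 64.2°: the bracketed kinematic factor |dx/dθ| = 0.05591 m.
ω = v/|dx/dθ| = 5/0.05591 = 89.429 rad/s.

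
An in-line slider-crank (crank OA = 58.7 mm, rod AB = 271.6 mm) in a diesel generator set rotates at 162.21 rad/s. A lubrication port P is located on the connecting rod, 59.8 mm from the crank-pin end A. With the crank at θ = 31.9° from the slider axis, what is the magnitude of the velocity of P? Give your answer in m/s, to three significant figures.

8.19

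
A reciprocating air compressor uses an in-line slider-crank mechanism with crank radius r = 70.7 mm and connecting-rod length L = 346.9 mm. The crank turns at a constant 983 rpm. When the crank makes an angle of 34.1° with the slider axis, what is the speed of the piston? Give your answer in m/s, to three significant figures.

4.77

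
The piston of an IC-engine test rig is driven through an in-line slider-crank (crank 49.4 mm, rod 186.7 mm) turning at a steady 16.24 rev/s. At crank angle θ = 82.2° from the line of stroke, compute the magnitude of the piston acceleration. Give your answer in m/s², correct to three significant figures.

ω = 2π·16.2 = 102 rad/s
x(θ) = r cosθ + √(L² − r² sin²θ); with ω constant, a = ω²·d²x/dθ².
d²x/dθ² = −r cosθ − r²(cos2θ)/√u − r⁴ sin²2θ/(4u^{3/2}),  u = L² − r² sin²θ = 0.0324615 m².
Substituting r = 0.0494 m, L = 0.1867 m, θ = 82.2°: d²x/dθ² = +0.006323 m.
a = ω²·d²x/dθ² = (102)²·(+0.006323) = +65.835 m/s²;  |a| = 65.835 m/s².

65.8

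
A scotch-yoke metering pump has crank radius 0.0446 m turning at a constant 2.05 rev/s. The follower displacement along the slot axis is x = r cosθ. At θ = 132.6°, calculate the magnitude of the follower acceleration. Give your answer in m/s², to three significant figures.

5.01

ω = 12.88 rad/s (from 2.05 rev/s).
x = r cosθ ⇒ ẍ = −rω² cosθ (ω constant).
|a| = rω²|cosθ| = 0.0446·(12.88)²·|cos 132.6°| = 5.0085 m/s².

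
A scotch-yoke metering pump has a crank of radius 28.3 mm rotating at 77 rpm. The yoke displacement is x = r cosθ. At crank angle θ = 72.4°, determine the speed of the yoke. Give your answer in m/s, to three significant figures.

ω = 8.063 rad/s (from 77 rpm).
x = r cosθ ⇒ ẋ = −rω sinθ.
|v| = rω|sinθ| = 0.0283·8.063·|sin 72.4°| = 0.21751 m/s.

0.218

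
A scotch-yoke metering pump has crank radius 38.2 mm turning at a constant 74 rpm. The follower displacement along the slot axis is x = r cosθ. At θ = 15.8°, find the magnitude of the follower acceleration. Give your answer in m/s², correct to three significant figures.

2.21

ω = 7.749 rad/s (from 74 rpm).
x = r cosθ ⇒ ẍ = −rω² cosθ (ω constant).
|a| = rω²|cosθ| = 0.0382·(7.749)²·|cos 15.8°| = 2.2073 m/s².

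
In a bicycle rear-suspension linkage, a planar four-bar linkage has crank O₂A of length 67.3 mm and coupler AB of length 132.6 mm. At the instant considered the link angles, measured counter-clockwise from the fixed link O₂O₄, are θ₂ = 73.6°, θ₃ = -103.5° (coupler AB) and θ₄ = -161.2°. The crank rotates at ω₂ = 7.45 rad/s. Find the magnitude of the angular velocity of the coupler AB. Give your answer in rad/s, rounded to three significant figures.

3.66

ω₂ = 7.45 rad/s
Differentiating the loop-closure r₂e^{iθ₂}+r₃e^{iθ₃}=r₁+r₄e^{iθ₄} gives r₂ω₂e^{iθ₂}+r₃ω₃e^{iθ₃}=r₄ω₄e^{iθ₄}.
Eliminating the other unknown: ω₃ = r₂ω₂ sin(θ₄−θ₂) / [r₃ sin(θ₃−θ₄)].
Numerator sine = +0.81714; denominator sine = +0.84526.
Result = 0.0673·7.45·(+0.81714) / (0.1326·(+0.84526)) = +3.6554 rad/s; magnitude 3.6554 rad/s.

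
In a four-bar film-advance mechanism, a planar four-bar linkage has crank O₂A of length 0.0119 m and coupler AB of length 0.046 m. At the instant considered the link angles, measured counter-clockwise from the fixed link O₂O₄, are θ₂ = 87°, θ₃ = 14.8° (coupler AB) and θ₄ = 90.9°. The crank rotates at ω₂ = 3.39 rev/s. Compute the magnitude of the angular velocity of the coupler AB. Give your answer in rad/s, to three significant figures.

0.386

ω₂ = 21.3 rad/s (from 3.39 rev/s).
Differentiating the loop-closure r₂e^{iθ₂}+r₃e^{iθ₃}=r₁+r₄e^{iθ₄} gives r₂ω₂e^{iθ₂}+r₃ω₃e^{iθ₃}=r₄ω₄e^{iθ₄}.
Eliminating the other unknown: ω₃ = r₂ω₂ sin(θ₄−θ₂) / [r₃ sin(θ₃−θ₄)].
Numerator sine = +0.06802; denominator sine = -0.97072.
Result = 0.0119·21.3·(+0.06802) / (0.046·(-0.97072)) = -0.38608 rad/s; magnitude 0.38608 rad/s.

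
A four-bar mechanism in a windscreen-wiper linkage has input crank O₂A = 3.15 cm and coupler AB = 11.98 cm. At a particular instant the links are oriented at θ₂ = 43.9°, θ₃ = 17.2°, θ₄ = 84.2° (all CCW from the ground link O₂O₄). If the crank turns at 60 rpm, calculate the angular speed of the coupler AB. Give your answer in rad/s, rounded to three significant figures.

1.16

ω₂ = 6.283 rad/s (from 60 rpm).
Differentiating the loop-closure r₂e^{iθ₂}+r₃e^{iθ₃}=r₁+r₄e^{iθ₄} gives r₂ω₂e^{iθ₂}+r₃ω₃e^{iθ₃}=r₄ω₄e^{iθ₄}.
Eliminating the other unknown: ω₃ = r₂ω₂ sin(θ₄−θ₂) / [r₃ sin(θ₃−θ₄)].
Numerator sine = +0.64679; denominator sine = -0.92050.
Result = 0.0315·6.283·(+0.64679) / (0.1198·(-0.92050)) = -1.1608 rad/s; magnitude 1.1608 rad/s.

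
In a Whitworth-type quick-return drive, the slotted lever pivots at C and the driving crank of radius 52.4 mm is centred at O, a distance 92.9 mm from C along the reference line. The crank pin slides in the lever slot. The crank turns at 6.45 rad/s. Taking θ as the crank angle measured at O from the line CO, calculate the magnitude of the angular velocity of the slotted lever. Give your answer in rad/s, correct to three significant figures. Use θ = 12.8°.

2.32

ω = 6.45 rad/s
Crank pin A relative to C: A = (d + r cosθ, r sinθ); lever angle φ = atan2(r sinθ, d + r cosθ).
Differentiating tanφ: φ̇ = rω(d cosθ + r)/(d² + r² + 2dr cosθ).
d² + r² + 2dr cosθ = |CA|² = 0.0208701 m²;  d cosθ + r = +0.14299 m.
|ω_lever| = |0.0524·6.45·+0.14299| / 0.0208701 = 2.3157 rad/s.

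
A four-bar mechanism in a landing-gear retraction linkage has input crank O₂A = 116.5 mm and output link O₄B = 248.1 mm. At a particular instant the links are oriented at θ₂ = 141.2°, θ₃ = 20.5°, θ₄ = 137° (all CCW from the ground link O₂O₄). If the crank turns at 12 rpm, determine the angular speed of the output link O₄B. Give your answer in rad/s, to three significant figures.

0.567

ω₂ = 1.257 rad/s (from 12 rpm).
Differentiating the loop-closure r₂e^{iθ₂}+r₃e^{iθ₃}=r₁+r₄e^{iθ₄} gives r₂ω₂e^{iθ₂}+r₃ω₃e^{iθ₃}=r₄ω₄e^{iθ₄}.
Eliminating the other unknown: ω₄ = r₂ω₂ sin(θ₂−θ₃) / [r₄ sin(θ₄−θ₃)].
Numerator sine = +0.85985; denominator sine = +0.89493.
Result = 0.1165·1.257·(+0.85985) / (0.2481·(+0.89493)) = +0.56695 rad/s; magnitude 0.56695 rad/s.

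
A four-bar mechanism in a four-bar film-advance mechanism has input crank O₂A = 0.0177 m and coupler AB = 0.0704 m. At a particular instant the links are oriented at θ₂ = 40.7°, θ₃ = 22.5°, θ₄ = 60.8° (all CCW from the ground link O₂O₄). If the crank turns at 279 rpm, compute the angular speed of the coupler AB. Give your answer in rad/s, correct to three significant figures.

4.07

ω₂ = 29.22 rad/s (from 279 rpm).
Differentiating the loop-closure r₂e^{iθ₂}+r₃e^{iθ₃}=r₁+r₄e^{iθ₄} gives r₂ω₂e^{iθ₂}+r₃ω₃e^{iθ₃}=r₄ω₄e^{iθ₄}.
Eliminating the other unknown: ω₃ = r₂ω₂ sin(θ₄−θ₂) / [r₃ sin(θ₃−θ₄)].
Numerator sine = +0.34366; denominator sine = -0.61978.
Result = 0.0177·29.22·(+0.34366) / (0.0704·(-0.61978)) = -4.0731 rad/s; magnitude 4.0731 rad/s.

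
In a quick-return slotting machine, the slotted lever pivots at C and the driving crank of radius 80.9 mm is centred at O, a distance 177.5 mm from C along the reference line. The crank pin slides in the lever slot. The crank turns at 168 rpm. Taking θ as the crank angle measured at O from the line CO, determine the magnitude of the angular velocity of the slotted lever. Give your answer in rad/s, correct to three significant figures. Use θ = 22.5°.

ω = 17.59 rad/s (from 168 rpm).
Crank pin A relative to C: A = (d + r cosθ, r sinθ); lever angle φ = atan2(r sinθ, d + r cosθ).
Differentiating tanφ: φ̇ = rω(d cosθ + r)/(d² + r² + 2dr cosθ).
d² + r² + 2dr cosθ = |CA|² = 0.0645844 m²;  d cosθ + r = +0.24489 m.
|ω_lever| = |0.0809·17.59·+0.24489| / 0.0645844 = 5.3967 rad/s.

5.40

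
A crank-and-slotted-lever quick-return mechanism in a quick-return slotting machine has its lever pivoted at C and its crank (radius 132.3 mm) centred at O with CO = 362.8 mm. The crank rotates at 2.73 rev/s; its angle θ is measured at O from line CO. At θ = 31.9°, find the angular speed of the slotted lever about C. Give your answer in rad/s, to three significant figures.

4.33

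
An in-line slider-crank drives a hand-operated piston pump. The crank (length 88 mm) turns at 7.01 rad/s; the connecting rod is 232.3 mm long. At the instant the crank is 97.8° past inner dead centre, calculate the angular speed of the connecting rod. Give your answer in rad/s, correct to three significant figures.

ω = 7.01 rad/s
The rod makes angle φ with the slider axis where L sinφ = r sinθ; differentiating, L cosφ·φ̇ = r ω cosθ.
L cosφ = √(L² − r² sin²θ) = 0.21532 m.
|ω_rod| = r ω |cosθ| / √(L² − r² sin²θ) = 0.088·7.01·0.13572/0.21532 = 0.38882 rad/s.

0.389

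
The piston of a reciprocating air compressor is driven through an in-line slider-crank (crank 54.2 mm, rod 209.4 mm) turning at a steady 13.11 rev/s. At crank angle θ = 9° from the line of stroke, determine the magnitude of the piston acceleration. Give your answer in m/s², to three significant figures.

ω = 2π·13.1 = 82.37 rad/s
x(θ) = r cosθ + √(L² − r² sin²θ); with ω constant, a = ω²·d²x/dθ².
d²x/dθ² = −r cosθ − r²(cos2θ)/√u − r⁴ sin²2θ/(4u^{3/2}),  u = L² − r² sin²θ = 0.0437765 m².
Substituting r = 0.0542 m, L = 0.2094 m, θ = 9°: d²x/dθ² = -0.066908 m.
a = ω²·d²x/dθ² = (82.37)²·(-0.066908) = -453.99 m/s²;  |a| = 453.99 m/s².

454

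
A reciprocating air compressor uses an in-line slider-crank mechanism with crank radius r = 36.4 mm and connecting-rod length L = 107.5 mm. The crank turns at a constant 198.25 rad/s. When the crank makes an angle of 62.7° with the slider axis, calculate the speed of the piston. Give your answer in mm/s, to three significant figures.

7460

ω = 198.2 rad/s
For an in-line slider-crank, x = r cosθ + √(L² − r² sin²θ), so v = −rω sinθ·[1 + r cosθ/√(L² − r² sin²θ)].
With r = 0.0364 m, L = 0.1075 m, θ = 62.7°: √(L² − r² sin²θ) = 0.10252 m.
v = −0.0364·198.2·0.88862·[1 + 0.0364·0.45865/0.10252] = -7.4568 m/s.
|v| = 7.4568 m/s = 7456.8 mm/s.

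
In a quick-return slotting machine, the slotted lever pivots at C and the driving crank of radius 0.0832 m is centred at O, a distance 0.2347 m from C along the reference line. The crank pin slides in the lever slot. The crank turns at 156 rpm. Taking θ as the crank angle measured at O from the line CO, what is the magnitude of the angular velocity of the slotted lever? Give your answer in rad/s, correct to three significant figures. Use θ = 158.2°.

ω = 16.34 rad/s (from 156 rpm).
Crank pin A relative to C: A = (d + r cosθ, r sinθ); lever angle φ = atan2(r sinθ, d + r cosθ).
Differentiating tanφ: φ̇ = rω(d cosθ + r)/(d² + r² + 2dr cosθ).
d² + r² + 2dr cosθ = |CA|² = 0.0257452 m²;  d cosθ + r = -0.13472 m.
|ω_lever| = |0.0832·16.34·-0.13472| / 0.0257452 = 7.1121 rad/s.

7.11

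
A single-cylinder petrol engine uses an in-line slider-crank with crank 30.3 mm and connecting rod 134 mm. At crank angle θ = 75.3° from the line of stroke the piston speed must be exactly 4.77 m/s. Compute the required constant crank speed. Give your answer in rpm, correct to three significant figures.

1470

For an in-line slider-crank, |v_piston| = rω|sinθ|·[1 + r cosθ/√(L² − r² sin²θ)].
With r = 0.0303 m, L = 0.134 m, θ = 75.3°: the bracketed kinematic factor |dx/dθ| = 0.031032 m.
ω = v/|dx/dθ| = 4.77/0.031032 = 153.71 rad/s.
N = 60ω/(2π) = 1467.9 rpm.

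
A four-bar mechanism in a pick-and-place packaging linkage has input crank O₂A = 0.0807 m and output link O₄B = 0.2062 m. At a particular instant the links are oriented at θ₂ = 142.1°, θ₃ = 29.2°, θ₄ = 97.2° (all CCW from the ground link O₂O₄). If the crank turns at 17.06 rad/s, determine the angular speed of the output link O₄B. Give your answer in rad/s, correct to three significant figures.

ω₂ = 17.06 rad/s
Differentiating the loop-closure r₂e^{iθ₂}+r₃e^{iθ₃}=r₁+r₄e^{iθ₄} gives r₂ω₂e^{iθ₂}+r₃ω₃e^{iθ₃}=r₄ω₄e^{iθ₄}.
Eliminating the other unknown: ω₄ = r₂ω₂ sin(θ₂−θ₃) / [r₄ sin(θ₄−θ₃)].
Numerator sine = +0.92119; denominator sine = +0.92718.
Result = 0.0807·17.06·(+0.92119) / (0.2062·(+0.92718)) = +6.6335 rad/s; magnitude 6.6335 rad/s.

6.63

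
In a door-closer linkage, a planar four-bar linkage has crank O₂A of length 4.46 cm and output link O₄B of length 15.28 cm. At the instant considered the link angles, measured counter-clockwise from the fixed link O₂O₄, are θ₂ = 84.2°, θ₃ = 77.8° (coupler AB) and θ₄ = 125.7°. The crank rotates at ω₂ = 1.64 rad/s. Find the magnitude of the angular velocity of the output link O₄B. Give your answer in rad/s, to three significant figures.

ω₂ = 1.64 rad/s
Differentiating the loop-closure r₂e^{iθ₂}+r₃e^{iθ₃}=r₁+r₄e^{iθ₄} gives r₂ω₂e^{iθ₂}+r₃ω₃e^{iθ₃}=r₄ω₄e^{iθ₄}.
Eliminating the other unknown: ω₄ = r₂ω₂ sin(θ₂−θ₃) / [r₄ sin(θ₄−θ₃)].
Numerator sine = +0.11147; denominator sine = +0.74198.
Result = 0.0446·1.64·(+0.11147) / (0.1528·(+0.74198)) = +0.071915 rad/s; magnitude 0.071915 rad/s.

0.0719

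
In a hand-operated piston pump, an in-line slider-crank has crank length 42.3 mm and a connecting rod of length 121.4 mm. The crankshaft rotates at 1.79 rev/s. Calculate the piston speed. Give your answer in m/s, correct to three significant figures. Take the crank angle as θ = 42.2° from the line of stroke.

0.404

ω = 2π·1.79 = 11.25 rad/s
For an in-line slider-crank, x = r cosθ + √(L² − r² sin²θ), so v = −rω sinθ·[1 + r cosθ/√(L² − r² sin²θ)].
With r = 0.0423 m, L = 0.1214 m, θ = 42.2°: √(L² − r² sin²θ) = 0.11803 m.
v = −0.0423·11.25·0.67172·[1 + 0.0423·0.74080/0.11803] = -0.40441 m/s.
|v| = 0.40441 m/s.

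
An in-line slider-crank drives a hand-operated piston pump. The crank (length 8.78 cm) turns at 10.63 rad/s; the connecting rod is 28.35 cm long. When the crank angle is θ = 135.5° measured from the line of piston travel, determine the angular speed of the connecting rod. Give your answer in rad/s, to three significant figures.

ω = 10.63 rad/s
The rod makes angle φ with the slider axis where L sinφ = r sinθ; differentiating, L cosφ·φ̇ = r ω cosθ.
L cosφ = √(L² − r² sin²θ) = 0.27674 m.
|ω_rod| = r ω |cosθ| / √(L² − r² sin²θ) = 0.0878·10.63·0.71325/0.27674 = 2.4055 rad/s.

2.41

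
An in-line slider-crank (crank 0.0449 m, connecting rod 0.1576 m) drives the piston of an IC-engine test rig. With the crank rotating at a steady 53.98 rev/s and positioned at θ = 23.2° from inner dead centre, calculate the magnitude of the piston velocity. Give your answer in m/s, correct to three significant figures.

7.58

ω = 2π·54 = 339.2 rad/s
For an in-line slider-crank, x = r cosθ + √(L² − r² sin²θ), so v = −rω sinθ·[1 + r cosθ/√(L² − r² sin²θ)].
With r = 0.0449 m, L = 0.1576 m, θ = 23.2°: √(L² − r² sin²θ) = 0.1566 m.
v = −0.0449·339.2·0.39394·[1 + 0.0449·0.91914/0.1566] = -7.5801 m/s.
|v| = 7.5801 m/s.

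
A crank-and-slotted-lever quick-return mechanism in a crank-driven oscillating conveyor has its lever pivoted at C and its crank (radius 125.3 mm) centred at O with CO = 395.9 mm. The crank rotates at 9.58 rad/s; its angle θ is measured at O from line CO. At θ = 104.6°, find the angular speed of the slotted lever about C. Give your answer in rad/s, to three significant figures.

0.208

ω = 9.58 rad/s
Crank pin A relative to C: A = (d + r cosθ, r sinθ); lever angle φ = atan2(r sinθ, d + r cosθ).
Differentiating tanφ: φ̇ = rω(d cosθ + r)/(d² + r² + 2dr cosθ).
d² + r² + 2dr cosθ = |CA|² = 0.147428 m²;  d cosθ + r = +0.025506 m.
|ω_lever| = |0.1253·9.58·+0.025506| / 0.147428 = 0.20767 rad/s.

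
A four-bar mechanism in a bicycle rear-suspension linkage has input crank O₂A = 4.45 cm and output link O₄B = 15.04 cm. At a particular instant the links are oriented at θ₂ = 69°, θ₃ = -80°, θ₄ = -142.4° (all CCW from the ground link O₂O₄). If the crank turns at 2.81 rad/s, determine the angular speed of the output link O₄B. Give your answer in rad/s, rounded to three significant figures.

ω₂ = 2.81 rad/s
Differentiating the loop-closure r₂e^{iθ₂}+r₃e^{iθ₃}=r₁+r₄e^{iθ₄} gives r₂ω₂e^{iθ₂}+r₃ω₃e^{iθ₃}=r₄ω₄e^{iθ₄}.
Eliminating the other unknown: ω₄ = r₂ω₂ sin(θ₂−θ₃) / [r₄ sin(θ₄−θ₃)].
Numerator sine = +0.51504; denominator sine = -0.88620.
Result = 0.0445·2.81·(+0.51504) / (0.1504·(-0.88620)) = -0.4832 rad/s; magnitude 0.4832 rad/s.

0.483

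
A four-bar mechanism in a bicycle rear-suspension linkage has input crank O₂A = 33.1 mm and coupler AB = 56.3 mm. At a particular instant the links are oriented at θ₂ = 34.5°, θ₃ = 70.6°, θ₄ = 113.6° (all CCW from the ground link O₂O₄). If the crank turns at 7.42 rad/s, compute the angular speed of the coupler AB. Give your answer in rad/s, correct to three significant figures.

ω₂ = 7.42 rad/s
Differentiating the loop-closure r₂e^{iθ₂}+r₃e^{iθ₃}=r₁+r₄e^{iθ₄} gives r₂ω₂e^{iθ₂}+r₃ω₃e^{iθ₃}=r₄ω₄e^{iθ₄}.
Eliminating the other unknown: ω₃ = r₂ω₂ sin(θ₄−θ₂) / [r₃ sin(θ₃−θ₄)].
Numerator sine = +0.98196; denominator sine = -0.68200.
Result = 0.0331·7.42·(+0.98196) / (0.0563·(-0.68200)) = -6.2811 rad/s; magnitude 6.2811 rad/s.

6.28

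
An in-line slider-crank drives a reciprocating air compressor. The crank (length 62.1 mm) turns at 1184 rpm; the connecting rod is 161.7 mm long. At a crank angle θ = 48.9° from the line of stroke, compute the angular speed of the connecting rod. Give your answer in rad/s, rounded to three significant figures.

32.7

ω = 124 rad/s (converted from 1184 rpm).
The rod makes angle φ with the slider axis where L sinφ = r sinθ; differentiating, L cosφ·φ̇ = r ω cosθ.
L cosφ = √(L² − r² sin²θ) = 0.15478 m.
|ω_rod| = r ω |cosθ| / √(L² − r² sin²θ) = 0.0621·124·0.65738/0.15478 = 32.702 rad/s.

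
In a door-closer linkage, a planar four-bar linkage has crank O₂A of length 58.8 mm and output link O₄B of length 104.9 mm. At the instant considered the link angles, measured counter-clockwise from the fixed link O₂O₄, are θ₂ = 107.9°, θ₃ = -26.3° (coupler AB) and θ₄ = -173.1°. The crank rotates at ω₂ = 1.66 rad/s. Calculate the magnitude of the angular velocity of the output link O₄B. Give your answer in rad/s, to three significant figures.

ω₂ = 1.66 rad/s
Differentiating the loop-closure r₂e^{iθ₂}+r₃e^{iθ₃}=r₁+r₄e^{iθ₄} gives r₂ω₂e^{iθ₂}+r₃ω₃e^{iθ₃}=r₄ω₄e^{iθ₄}.
Eliminating the other unknown: ω₄ = r₂ω₂ sin(θ₂−θ₃) / [r₄ sin(θ₄−θ₃)].
Numerator sine = +0.71691; denominator sine = -0.54756.
Result = 0.0588·1.66·(+0.71691) / (0.1049·(-0.54756)) = -1.2183 rad/s; magnitude 1.2183 rad/s.

1.22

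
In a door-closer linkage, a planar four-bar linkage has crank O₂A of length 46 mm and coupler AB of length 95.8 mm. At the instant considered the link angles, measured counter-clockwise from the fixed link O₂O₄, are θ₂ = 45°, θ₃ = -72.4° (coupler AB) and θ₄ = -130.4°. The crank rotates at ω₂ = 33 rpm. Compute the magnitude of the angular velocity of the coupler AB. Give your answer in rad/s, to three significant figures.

0.157

ω₂ = 3.456 rad/s (from 33 rpm).
Differentiating the loop-closure r₂e^{iθ₂}+r₃e^{iθ₃}=r₁+r₄e^{iθ₄} gives r₂ω₂e^{iθ₂}+r₃ω₃e^{iθ₃}=r₄ω₄e^{iθ₄}.
Eliminating the other unknown: ω₃ = r₂ω₂ sin(θ₄−θ₂) / [r₃ sin(θ₃−θ₄)].
Numerator sine = -0.08020; denominator sine = +0.84805.
Result = 0.046·3.456·(-0.08020) / (0.0958·(+0.84805)) = -0.15692 rad/s; magnitude 0.15692 rad/s.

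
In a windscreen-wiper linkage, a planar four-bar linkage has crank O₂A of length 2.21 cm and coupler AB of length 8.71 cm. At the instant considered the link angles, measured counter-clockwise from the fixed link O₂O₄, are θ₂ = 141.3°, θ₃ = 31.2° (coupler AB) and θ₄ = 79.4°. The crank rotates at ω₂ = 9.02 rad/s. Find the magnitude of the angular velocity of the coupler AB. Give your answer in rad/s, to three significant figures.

2.71

ω₂ = 9.02 rad/s
Differentiating the loop-closure r₂e^{iθ₂}+r₃e^{iθ₃}=r₁+r₄e^{iθ₄} gives r₂ω₂e^{iθ₂}+r₃ω₃e^{iθ₃}=r₄ω₄e^{iθ₄}.
Eliminating the other unknown: ω₃ = r₂ω₂ sin(θ₄−θ₂) / [r₃ sin(θ₃−θ₄)].
Numerator sine = -0.88213; denominator sine = -0.74548.
Result = 0.0221·9.02·(-0.88213) / (0.0871·(-0.74548)) = +2.7082 rad/s; magnitude 2.7082 rad/s.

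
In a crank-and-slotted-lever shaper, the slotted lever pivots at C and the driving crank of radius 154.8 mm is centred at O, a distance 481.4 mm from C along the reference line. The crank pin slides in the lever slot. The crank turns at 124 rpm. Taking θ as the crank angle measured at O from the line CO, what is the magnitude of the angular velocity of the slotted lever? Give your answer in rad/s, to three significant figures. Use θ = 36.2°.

ω = 12.99 rad/s (from 124 rpm).
Crank pin A relative to C: A = (d + r cosθ, r sinθ); lever angle φ = atan2(r sinθ, d + r cosθ).
Differentiating tanφ: φ̇ = rω(d cosθ + r)/(d² + r² + 2dr cosθ).
d² + r² + 2dr cosθ = |CA|² = 0.37598 m²;  d cosθ + r = +0.54327 m.
|ω_lever| = |0.1548·12.99·+0.54327| / 0.37598 = 2.9045 rad/s.

2.90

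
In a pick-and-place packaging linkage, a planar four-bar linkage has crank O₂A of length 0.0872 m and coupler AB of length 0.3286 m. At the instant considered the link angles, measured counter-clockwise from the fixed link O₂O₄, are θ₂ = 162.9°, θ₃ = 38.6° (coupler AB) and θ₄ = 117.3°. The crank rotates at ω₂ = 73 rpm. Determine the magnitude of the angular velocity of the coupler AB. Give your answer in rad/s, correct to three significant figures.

1.48

ω₂ = 7.645 rad/s (from 73 rpm).
Differentiating the loop-closure r₂e^{iθ₂}+r₃e^{iθ₃}=r₁+r₄e^{iθ₄} gives r₂ω₂e^{iθ₂}+r₃ω₃e^{iθ₃}=r₄ω₄e^{iθ₄}.
Eliminating the other unknown: ω₃ = r₂ω₂ sin(θ₄−θ₂) / [r₃ sin(θ₃−θ₄)].
Numerator sine = -0.71447; denominator sine = -0.98061.
Result = 0.0872·7.645·(-0.71447) / (0.3286·(-0.98061)) = +1.478 rad/s; magnitude 1.478 rad/s.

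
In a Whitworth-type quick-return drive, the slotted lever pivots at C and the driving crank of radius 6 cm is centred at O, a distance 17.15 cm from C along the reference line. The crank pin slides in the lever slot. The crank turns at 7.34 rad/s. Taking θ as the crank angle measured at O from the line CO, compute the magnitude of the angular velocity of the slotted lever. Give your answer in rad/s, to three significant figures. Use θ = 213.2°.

ω = 7.34 rad/s
Crank pin A relative to C: A = (d + r cosθ, r sinθ); lever angle φ = atan2(r sinθ, d + r cosθ).
Differentiating tanφ: φ̇ = rω(d cosθ + r)/(d² + r² + 2dr cosθ).
d² + r² + 2dr cosθ = |CA|² = 0.0157916 m²;  d cosθ + r = -0.083505 m.
|ω_lever| = |0.06·7.34·-0.083505| / 0.0157916 = 2.3288 rad/s.

2.33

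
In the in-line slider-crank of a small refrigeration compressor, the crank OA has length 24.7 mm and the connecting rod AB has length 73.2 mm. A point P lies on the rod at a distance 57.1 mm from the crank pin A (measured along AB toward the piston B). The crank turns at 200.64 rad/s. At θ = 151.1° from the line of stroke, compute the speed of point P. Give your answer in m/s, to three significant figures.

2.07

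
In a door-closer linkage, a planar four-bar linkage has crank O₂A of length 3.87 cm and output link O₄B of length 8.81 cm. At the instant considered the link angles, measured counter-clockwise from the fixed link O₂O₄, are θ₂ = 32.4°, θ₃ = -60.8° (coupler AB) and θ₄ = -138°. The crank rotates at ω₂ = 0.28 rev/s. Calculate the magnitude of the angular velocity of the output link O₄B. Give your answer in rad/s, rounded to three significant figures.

ω₂ = 1.759 rad/s (from 0.28 rev/s).
Differentiating the loop-closure r₂e^{iθ₂}+r₃e^{iθ₃}=r₁+r₄e^{iθ₄} gives r₂ω₂e^{iθ₂}+r₃ω₃e^{iθ₃}=r₄ω₄e^{iθ₄}.
Eliminating the other unknown: ω₄ = r₂ω₂ sin(θ₂−θ₃) / [r₄ sin(θ₄−θ₃)].
Numerator sine = +0.99844; denominator sine = -0.97515.
Result = 0.0387·1.759·(+0.99844) / (0.0881·(-0.97515)) = -0.79127 rad/s; magnitude 0.79127 rad/s.

0.791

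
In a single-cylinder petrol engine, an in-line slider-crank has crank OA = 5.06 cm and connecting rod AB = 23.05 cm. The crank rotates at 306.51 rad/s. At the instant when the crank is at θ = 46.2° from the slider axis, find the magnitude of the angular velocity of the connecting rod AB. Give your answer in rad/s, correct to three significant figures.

47.2

ω = 306.5 rad/s
The rod makes angle φ with the slider axis where L sinφ = r sinθ; differentiating, L cosφ·φ̇ = r ω cosθ.
L cosφ = √(L² − r² sin²θ) = 0.22759 m.
|ω_rod| = r ω |cosθ| / √(L² − r² sin²θ) = 0.0506·306.5·0.69214/0.22759 = 47.167 rad/s.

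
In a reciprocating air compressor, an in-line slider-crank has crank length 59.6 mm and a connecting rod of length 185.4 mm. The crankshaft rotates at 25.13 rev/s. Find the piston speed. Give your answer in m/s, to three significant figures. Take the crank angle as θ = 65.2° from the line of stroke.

ω = 2π·25.1 = 157.9 rad/s
For an in-line slider-crank, x = r cosθ + √(L² − r² sin²θ), so v = −rω sinθ·[1 + r cosθ/√(L² − r² sin²θ)].
With r = 0.0596 m, L = 0.1854 m, θ = 65.2°: √(L² − r² sin²θ) = 0.17733 m.
v = −0.0596·157.9·0.90778·[1 + 0.0596·0.41945/0.17733] = -9.7471 m/s.
|v| = 9.7471 m/s.

9.75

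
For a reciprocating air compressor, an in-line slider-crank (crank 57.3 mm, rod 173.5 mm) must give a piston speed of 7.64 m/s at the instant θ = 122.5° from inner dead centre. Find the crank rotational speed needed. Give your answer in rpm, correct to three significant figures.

For an in-line slider-crank, |v_piston| = rω|sinθ|·[1 + r cosθ/√(L² − r² sin²θ)].
With r = 0.0573 m, L = 0.1735 m, θ = 122.5°: the bracketed kinematic factor |dx/dθ| = 0.039398 m.
ω = v/|dx/dθ| = 7.64/0.039398 = 193.92 rad/s.
N = 60ω/(2π) = 1851.8 rpm.

1850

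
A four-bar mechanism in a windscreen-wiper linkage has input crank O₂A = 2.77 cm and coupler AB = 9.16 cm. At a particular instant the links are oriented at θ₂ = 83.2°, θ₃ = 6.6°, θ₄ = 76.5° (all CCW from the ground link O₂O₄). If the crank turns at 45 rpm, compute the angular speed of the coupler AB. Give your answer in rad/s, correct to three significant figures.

0.177

ω₂ = 4.712 rad/s (from 45 rpm).
Differentiating the loop-closure r₂e^{iθ₂}+r₃e^{iθ₃}=r₁+r₄e^{iθ₄} gives r₂ω₂e^{iθ₂}+r₃ω₃e^{iθ₃}=r₄ω₄e^{iθ₄}.
Eliminating the other unknown: ω₃ = r₂ω₂ sin(θ₄−θ₂) / [r₃ sin(θ₃−θ₄)].
Numerator sine = -0.11667; denominator sine = -0.93909.
Result = 0.0277·4.712·(-0.11667) / (0.0916·(-0.93909)) = +0.17704 rad/s; magnitude 0.17704 rad/s.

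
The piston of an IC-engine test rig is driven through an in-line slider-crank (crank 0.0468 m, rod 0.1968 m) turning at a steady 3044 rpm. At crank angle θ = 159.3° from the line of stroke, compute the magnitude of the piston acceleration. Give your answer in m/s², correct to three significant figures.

3590

ω = 2π·3044/60 = 318.8 rad/s
x(θ) = r cosθ + √(L² − r² sin²θ); with ω constant, a = ω²·d²x/dθ².
d²x/dθ² = −r cosθ − r²(cos2θ)/√u − r⁴ sin²2θ/(4u^{3/2}),  u = L² − r² sin²θ = 0.0384566 m².
Substituting r = 0.0468 m, L = 0.1968 m, θ = 159.3°: d²x/dθ² = +0.035331 m.
a = ω²·d²x/dθ² = (318.8)²·(+0.035331) = +3590.1 m/s²;  |a| = 3590.1 m/s².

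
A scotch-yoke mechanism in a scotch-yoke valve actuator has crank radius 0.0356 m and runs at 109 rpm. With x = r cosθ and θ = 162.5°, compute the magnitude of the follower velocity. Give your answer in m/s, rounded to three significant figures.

0.122

ω = 11.41 rad/s (from 109 rpm).
x = r cosθ ⇒ ẋ = −rω sinθ.
|v| = rω|sinθ| = 0.0356·11.41·|sin 162.5°| = 0.12219 m/s.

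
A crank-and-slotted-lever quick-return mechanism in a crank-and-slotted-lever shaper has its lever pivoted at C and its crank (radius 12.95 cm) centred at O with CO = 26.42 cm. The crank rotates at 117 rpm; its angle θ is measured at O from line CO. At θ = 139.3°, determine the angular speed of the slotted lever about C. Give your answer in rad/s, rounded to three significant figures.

3.24

ω = 12.25 rad/s (from 117 rpm).
Crank pin A relative to C: A = (d + r cosθ, r sinθ); lever angle φ = atan2(r sinθ, d + r cosθ).
Differentiating tanφ: φ̇ = rω(d cosθ + r)/(d² + r² + 2dr cosθ).
d² + r² + 2dr cosθ = |CA|² = 0.0346944 m²;  d cosθ + r = -0.070799 m.
|ω_lever| = |0.1295·12.25·-0.070799| / 0.0346944 = 3.2378 rad/s.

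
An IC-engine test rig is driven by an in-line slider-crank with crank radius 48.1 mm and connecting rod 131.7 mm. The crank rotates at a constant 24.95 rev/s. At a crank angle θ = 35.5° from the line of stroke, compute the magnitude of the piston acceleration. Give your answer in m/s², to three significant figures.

ω = 2π·24.9 = 156.8 rad/s
x(θ) = r cosθ + √(L² − r² sin²θ); with ω constant, a = ω²·d²x/dθ².
d²x/dθ² = −r cosθ − r²(cos2θ)/√u − r⁴ sin²2θ/(4u^{3/2}),  u = L² − r² sin²θ = 0.0165647 m².
Substituting r = 0.0481 m, L = 0.1317 m, θ = 35.5°: d²x/dθ² = -0.045573 m.
a = ω²·d²x/dθ² = (156.8)²·(-0.045573) = -1120 m/s²;  |a| = 1120 m/s².

1120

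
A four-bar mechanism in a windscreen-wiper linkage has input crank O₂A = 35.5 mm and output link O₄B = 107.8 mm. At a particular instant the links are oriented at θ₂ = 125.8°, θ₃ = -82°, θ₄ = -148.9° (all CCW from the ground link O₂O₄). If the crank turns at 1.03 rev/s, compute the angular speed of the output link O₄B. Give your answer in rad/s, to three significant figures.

1.08

ω₂ = 6.472 rad/s (from 1.03 rev/s).
Differentiating the loop-closure r₂e^{iθ₂}+r₃e^{iθ₃}=r₁+r₄e^{iθ₄} gives r₂ω₂e^{iθ₂}+r₃ω₃e^{iθ₃}=r₄ω₄e^{iθ₄}.
Eliminating the other unknown: ω₄ = r₂ω₂ sin(θ₂−θ₃) / [r₄ sin(θ₄−θ₃)].
Numerator sine = -0.46639; denominator sine = -0.91982.
Result = 0.0355·6.472·(-0.46639) / (0.1078·(-0.91982)) = +1.0806 rad/s; magnitude 1.0806 rad/s.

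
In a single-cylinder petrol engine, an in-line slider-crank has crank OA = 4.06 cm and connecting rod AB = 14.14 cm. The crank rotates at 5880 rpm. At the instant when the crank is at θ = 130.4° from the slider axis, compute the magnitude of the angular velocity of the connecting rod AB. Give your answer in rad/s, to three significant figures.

117

ω = 615.8 rad/s (converted from 5880 rpm).
The rod makes angle φ with the slider axis where L sinφ = r sinθ; differentiating, L cosφ·φ̇ = r ω cosθ.
L cosφ = √(L² − r² sin²θ) = 0.13798 m.
|ω_rod| = r ω |cosθ| / √(L² − r² sin²θ) = 0.0406·615.8·0.64812/0.13798 = 117.43 rad/s.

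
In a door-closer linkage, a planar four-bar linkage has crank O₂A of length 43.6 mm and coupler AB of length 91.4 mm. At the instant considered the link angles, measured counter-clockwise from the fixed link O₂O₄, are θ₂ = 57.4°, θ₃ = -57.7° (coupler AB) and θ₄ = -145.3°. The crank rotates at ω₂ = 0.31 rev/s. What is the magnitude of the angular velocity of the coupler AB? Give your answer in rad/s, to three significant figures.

0.359

ω₂ = 1.948 rad/s (from 0.31 rev/s).
Differentiating the loop-closure r₂e^{iθ₂}+r₃e^{iθ₃}=r₁+r₄e^{iθ₄} gives r₂ω₂e^{iθ₂}+r₃ω₃e^{iθ₃}=r₄ω₄e^{iθ₄}.
Eliminating the other unknown: ω₃ = r₂ω₂ sin(θ₄−θ₂) / [r₃ sin(θ₃−θ₄)].
Numerator sine = +0.38591; denominator sine = +0.99912.
Result = 0.0436·1.948·(+0.38591) / (0.0914·(+0.99912)) = +0.35888 rad/s; magnitude 0.35888 rad/s.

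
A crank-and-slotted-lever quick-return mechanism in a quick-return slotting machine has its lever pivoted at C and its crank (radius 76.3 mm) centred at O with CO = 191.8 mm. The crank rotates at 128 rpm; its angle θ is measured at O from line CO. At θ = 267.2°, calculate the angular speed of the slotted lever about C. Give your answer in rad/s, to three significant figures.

1.66

ω = 13.4 rad/s (from 128 rpm).
Crank pin A relative to C: A = (d + r cosθ, r sinθ); lever angle φ = atan2(r sinθ, d + r cosθ).
Differentiating tanφ: φ̇ = rω(d cosθ + r)/(d² + r² + 2dr cosθ).
d² + r² + 2dr cosθ = |CA|² = 0.0411792 m²;  d cosθ + r = +0.066931 m.
|ω_lever| = |0.0763·13.4·+0.066931| / 0.0411792 = 1.6623 rad/s.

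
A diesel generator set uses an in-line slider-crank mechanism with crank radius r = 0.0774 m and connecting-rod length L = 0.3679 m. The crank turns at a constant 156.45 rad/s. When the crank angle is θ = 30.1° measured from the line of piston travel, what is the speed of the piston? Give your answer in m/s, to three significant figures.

ω = 156.4 rad/s
For an in-line slider-crank, x = r cosθ + √(L² − r² sin²θ), so v = −rω sinθ·[1 + r cosθ/√(L² − r² sin²θ)].
With r = 0.0774 m, L = 0.3679 m, θ = 30.1°: √(L² − r² sin²θ) = 0.36585 m.
v = −0.0774·156.4·0.50151·[1 + 0.0774·0.86515/0.36585] = -7.1845 m/s.
|v| = 7.1845 m/s.

7.18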